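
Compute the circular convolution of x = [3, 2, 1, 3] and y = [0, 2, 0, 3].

(x ⊛ y)[n] = Σ(m=0 to 3) x[m] · y[(n-m) mod 4]

Computing each output sample:
(x ⊛ y)[0] = 12
(x ⊛ y)[1] = 9
(x ⊛ y)[2] = 13
(x ⊛ y)[3] = 11

x ⊛ y = [12, 9, 13, 11]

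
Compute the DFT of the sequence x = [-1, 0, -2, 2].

X[k] = Σ(n=0 to 3) x[n] · ω_4^(nk)
where ω_4 = e^(-2πi/4)

Computing each X[k]:
X[0] = -1
X[1] = 1+2i
X[2] = -5
X[3] = 1-2i

X = [-1, 1+2i, -5, 1-2i]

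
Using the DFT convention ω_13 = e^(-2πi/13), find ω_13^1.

ω_13^1 = e^(-2πi·1/13)
= cos(-2π·1/13) + i·sin(-2π·1/13)
= cos(-2π/13) + i·sin(-2π/13)

ω_13^1 = cos(-2π/13) + i·sin(-2π/13) = 0.8855-0.4647i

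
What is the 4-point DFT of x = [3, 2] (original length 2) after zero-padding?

Original 2-point DFT: [5, 1]
Zero-padded 4-point DFT provides frequency interpolation.

DFT_4([x, 0, ...]) = [5, 3-2i, 1, 3+2i]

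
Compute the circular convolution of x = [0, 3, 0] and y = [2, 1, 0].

(x ⊛ y)[n] = Σ(m=0 to 2) x[m] · y[(n-m) mod 3]

Computing each output sample:
(x ⊛ y)[0] = 0
(x ⊛ y)[1] = 6
(x ⊛ y)[2] = 3

x ⊛ y = [0, 6, 3]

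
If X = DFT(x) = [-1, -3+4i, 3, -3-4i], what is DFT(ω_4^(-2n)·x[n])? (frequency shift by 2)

Modulation property: DFT(ω_4^(-2n)·x[n]) = X[(k-2) mod 4], so circularly shift X by 2 positions.

X[k-2] = [3, -3-4i, -1, -3+4i]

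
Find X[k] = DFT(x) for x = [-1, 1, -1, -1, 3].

X[k] = Σ(n=0 to 4) x[n] · ω_5^(nk)
where ω_5 = e^(-2πi/5)

Computing each X[k]:
X[0] = 1
X[1] = 1.8541+1.9021i
X[2] = -4.8541+1.1756i
X[3] = -4.8541-1.1756i
X[4] = 1.8541-1.9021i

X = [1, 1.8541+1.9021i, -4.8541+1.1756i, -4.8541-1.1756i, 1.8541-1.9021i]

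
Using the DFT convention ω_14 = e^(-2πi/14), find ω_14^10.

ω_14^10 = e^(-2πi·10/14)
= cos(-2π·10/14) + i·sin(-2π·10/14)
= cos(-20π/14) + i·sin(-20π/14)

ω_14^10 = cos(-20π/14) + i·sin(-20π/14) = -0.2225+0.9749i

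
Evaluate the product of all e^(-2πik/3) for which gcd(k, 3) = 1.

The primitive 3rd roots of unity are ω_3^k for k coprime to 3: k ∈ {1, 2}
Their product equals the constant term of the cyclotomic polynomial Φ_3(x) up to sign.
For n ≥ 3, the product of all primitive nth roots of unity is 1. (For n=1 it is 1; for n=2 it is -1.)

1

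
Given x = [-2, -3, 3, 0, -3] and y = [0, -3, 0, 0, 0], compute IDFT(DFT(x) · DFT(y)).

(x ⊛ y)[n] = Σ(m=0 to 4) x[m] · y[(n-m) mod 5]

Computing each output sample:
(x ⊛ y)[0] = 9
(x ⊛ y)[1] = 6
(x ⊛ y)[2] = 9
(x ⊛ y)[3] = -9
(x ⊛ y)[4] = 0

x ⊛ y = [9, 6, 9, -9, 0]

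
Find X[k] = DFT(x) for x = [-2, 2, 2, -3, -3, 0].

X[k] = Σ(n=0 to 5) x[n] · ω_6^(nk)
where ω_6 = e^(-2πi/6)

Computing each X[k]:
X[0] = -4
X[1] = 2.5000-6.0622i
X[2] = -5.5000+2.5981i
X[3] = -2
X[4] = -5.5000-2.5981i
X[5] = 2.5000+6.0622i

X = [-4, 2.5000-6.0622i, -5.5000+2.5981i, -2, -5.5000-2.5981i, 2.5000+6.0622i]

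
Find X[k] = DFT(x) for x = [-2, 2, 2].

X[k] = Σ(n=0 to 2) x[n] · ω_3^(nk)
where ω_3 = e^(-2πi/3)

Computing each X[k]:
X[0] = 2
X[1] = -4
X[2] = -4

X = [2, -4, -4]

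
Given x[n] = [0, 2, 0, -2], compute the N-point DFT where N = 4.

X[k] = Σ(n=0 to 3) x[n] · ω_4^(nk)
where ω_4 = e^(-2πi/4)

Computing each X[k]:
X[0] = 0
X[1] = -4i
X[2] = 0
X[3] = 4i

X = [0, -4i, 0, 4i]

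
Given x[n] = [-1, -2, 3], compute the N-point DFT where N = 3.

X[k] = Σ(n=0 to 2) x[n] · ω_3^(nk)
where ω_3 = e^(-2πi/3)

Computing each X[k]:
X[0] = 0
X[1] = -1.5000+4.3301i
X[2] = -1.5000-4.3301i

X = [0, -1.5000+4.3301i, -1.5000-4.3301i]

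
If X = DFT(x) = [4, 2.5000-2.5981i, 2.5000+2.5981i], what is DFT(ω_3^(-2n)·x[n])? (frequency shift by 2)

Modulation property: DFT(ω_3^(-2n)·x[n]) = X[(k-2) mod 3], so circularly shift X by 2 positions.

X[k-2] = [2.5000-2.5981i, 2.5000+2.5981i, 4]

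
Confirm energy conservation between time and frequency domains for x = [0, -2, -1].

Time domain:
Σ|x[n]|² = |0|² + |-2|² + |-1|² = 5.0000

Frequency domain:
(1/3)Σ|X[k]|² = (1/3)(|-3|² + |1.5000+0.8660i|² + |1.5000-0.8660i|²) = (1/3)·15.0000 = 5.0000

Both sides agree, confirming Parseval's theorem.

Σ|x[n]|² = (1/N)Σ|X[k]|² = 5.0000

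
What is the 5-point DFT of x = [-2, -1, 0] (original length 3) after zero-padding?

Original 3-point DFT: [-3, -1.5000+0.8660i, -1.5000-0.8660i]
Zero-padded 5-point DFT provides frequency interpolation.

DFT_5([x, 0, ...]) = [-3, -2.3090+0.9511i, -1.1910+0.5878i, -1.1910-0.5878i, -2.3090-0.9511i]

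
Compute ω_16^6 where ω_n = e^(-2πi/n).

ω_16^6 = e^(-2πi·6/16)
= cos(-2π·6/16) + i·sin(-2π·6/16)
= cos(-12π/16) + i·sin(-12π/16)

ω_16^6 = cos(-12π/16) + i·sin(-12π/16) = -0.7071-0.7071i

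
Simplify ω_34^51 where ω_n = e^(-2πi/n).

Since ω_34^34 = 1, powers reduce modulo 34.
51 mod 34 = 17
So ω_34^51 = ω_34^17 = e^(-2πi·17/34)

ω_34^51 = ω_34^17 = -1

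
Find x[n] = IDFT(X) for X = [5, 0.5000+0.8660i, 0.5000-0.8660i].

x[n] = (1/3) Σ(k=0 to 2) X[k] · e^(2πikn/3)

Computing each x[n]:
x[0] = 2
x[1] = 1
x[2] = 2

x = [2, 1, 2]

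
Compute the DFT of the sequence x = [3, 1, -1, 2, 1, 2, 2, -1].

X[k] = Σ(n=0 to 7) x[n] · ω_8^(nk)
where ω_8 = e^(-2πi/8)

Computing each X[k]:
X[0] = 9
X[1] = -0.8284+1.5858i
X[2] = 3-2i
X[3] = 4.8284-4.4142i
X[4] = 1
X[5] = 4.8284+4.4142i
X[6] = 3+2i
X[7] = -0.8284-1.5858i

X = [9, -0.8284+1.5858i, 3-2i, 4.8284-4.4142i, 1, 4.8284+4.4142i, 3+2i, -0.8284-1.5858i]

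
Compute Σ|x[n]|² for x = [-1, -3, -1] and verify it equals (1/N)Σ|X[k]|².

Time domain:
Σ|x[n]|² = |-1|² + |-3|² + |-1|² = 11.0000

Frequency domain:
(1/3)Σ|X[k]|² = (1/3)(|-5|² + |1.0000+1.7321i|² + |1.0000-1.7321i|²) = (1/3)·33.0000 = 11.0000

Both sides agree, confirming Parseval's theorem.

Σ|x[n]|² = (1/N)Σ|X[k]|² = 11.0000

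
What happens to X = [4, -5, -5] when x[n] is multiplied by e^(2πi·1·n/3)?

Modulation property: DFT(ω_3^(-1n)·x[n]) = X[(k-1) mod 3], so circularly shift X by 1 positions.

X[k-1] = [-5, 4, -5]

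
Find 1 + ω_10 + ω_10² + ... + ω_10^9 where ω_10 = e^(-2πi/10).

Sum of all nth roots of unity equals 0 for n > 1 (geometric series with r ≠ 1).

0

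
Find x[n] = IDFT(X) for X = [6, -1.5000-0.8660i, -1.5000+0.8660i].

x[n] = (1/3) Σ(k=0 to 2) X[k] · e^(2πikn/3)

Computing each x[n]:
x[0] = 1
x[1] = 3
x[2] = 2

x = [1, 3, 2]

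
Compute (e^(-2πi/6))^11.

Since ω_6^6 = 1, powers reduce modulo 6.
11 mod 6 = 5
So ω_6^11 = ω_6^5 = e^(-2πi·5/6)

ω_6^11 = ω_6^5 = 0.5000+0.8660i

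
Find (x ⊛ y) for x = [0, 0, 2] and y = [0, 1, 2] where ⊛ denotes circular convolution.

(x ⊛ y)[n] = Σ(m=0 to 2) x[m] · y[(n-m) mod 3]

Computing each output sample:
(x ⊛ y)[0] = 2
(x ⊛ y)[1] = 4
(x ⊛ y)[2] = 0

x ⊛ y = [2, 4, 0]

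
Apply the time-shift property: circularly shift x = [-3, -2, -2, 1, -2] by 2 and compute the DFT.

Time shift by 2: X_shifted[k] = ω_5^(2k) · X[k]
Shifted x = [1, -2, -3, -2, -2]

DFT(x[n-2]) = [-8, 3.8090+0.5878i, 2.6910-0.9511i, 2.6910+0.9511i, 3.8090-0.5878i]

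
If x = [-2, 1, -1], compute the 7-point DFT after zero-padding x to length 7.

Original 3-point DFT: [-2, -2.0000-1.7321i, -2.0000+1.7321i]
Zero-padded 7-point DFT provides frequency interpolation.

DFT_7([x, 0, ...]) = [-2, -1.1540+0.1931i, -1.3216-1.4088i, -3.5245-1.2157i, -3.5245+1.2157i, -1.3216+1.4088i, -1.1540-0.1931i]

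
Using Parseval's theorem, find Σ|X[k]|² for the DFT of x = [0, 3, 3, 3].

Parseval: Σ|x[n]|² = (1/N)Σ|X[k]|², so Σ|X[k]|² = N·Σ|x[n]|² = 4·27.0000

Σ|X[k]|² = N·Σ|x[n]|² = 4·27.0000 = 108.0000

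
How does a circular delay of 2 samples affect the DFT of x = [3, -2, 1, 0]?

Time shift by 2: X_shifted[k] = ω_4^(2k) · X[k]
Shifted x = [1, 0, 3, -2]

DFT(x[n-2]) = [2, -2-2i, 6, -2+2i]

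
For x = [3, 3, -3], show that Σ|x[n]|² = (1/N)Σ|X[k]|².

Time domain:
Σ|x[n]|² = |3|² + |3|² + |-3|² = 27.0000

Frequency domain:
(1/3)Σ|X[k]|² = (1/3)(|3|² + |3.0000-5.1962i|² + |3.0000+5.1962i|²) = (1/3)·81.0000 = 27.0000

Both sides agree, confirming Parseval's theorem.

Σ|x[n]|² = (1/N)Σ|X[k]|² = 27.0000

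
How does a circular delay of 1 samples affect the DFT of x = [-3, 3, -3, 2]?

Time shift by 1: X_shifted[k] = ω_4^(1k) · X[k]
Shifted x = [2, -3, 3, -3]

DFT(x[n-1]) = [-1, -1, 11, -1]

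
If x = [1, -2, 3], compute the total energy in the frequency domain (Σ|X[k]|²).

Parseval: Σ|x[n]|² = (1/N)Σ|X[k]|², so Σ|X[k]|² = N·Σ|x[n]|² = 3·14.0000

Σ|X[k]|² = N·Σ|x[n]|² = 3·14.0000 = 42.0000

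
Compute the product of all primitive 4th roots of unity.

The primitive 4th roots of unity are ω_4^k for k coprime to 4: k ∈ {1, 3}
Their product equals the constant term of the cyclotomic polynomial Φ_4(x) up to sign.
For n ≥ 3, the product of all primitive nth roots of unity is 1. (For n=1 it is 1; for n=2 it is -1.)

1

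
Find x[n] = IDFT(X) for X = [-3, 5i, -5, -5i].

x[n] = (1/4) Σ(k=0 to 3) X[k] · e^(2πikn/4)

Computing each x[n]:
x[0] = -2
x[1] = -2
x[2] = -2
x[3] = 3

x = [-2, -2, -2, 3]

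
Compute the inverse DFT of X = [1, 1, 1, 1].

x[n] = (1/4) Σ(k=0 to 3) X[k] · e^(2πikn/4)

Computing each x[n]:
x[0] = 1
x[1] = 0
x[2] = 0
x[3] = 0

x = [1, 0, 0, 0]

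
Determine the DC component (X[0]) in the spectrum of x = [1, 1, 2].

X[0] = Σ(n=0 to 2) x[n] · ω_3^0 = Σ x[n]
= (1) + (1) + (2)

X[0] = 4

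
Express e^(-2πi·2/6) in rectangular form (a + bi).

ω_6^2 = e^(-2πi·2/6)
= cos(-2π·2/6) + i·sin(-2π·2/6)
= cos(-4π/6) + i·sin(-4π/6)

ω_6^2 = cos(-4π/6) + i·sin(-4π/6) = -0.5000-0.8660i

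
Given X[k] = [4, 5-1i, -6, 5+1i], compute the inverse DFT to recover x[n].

x[n] = (1/4) Σ(k=0 to 3) X[k] · e^(2πikn/4)

Computing each x[n]:
x[0] = 2
x[1] = 3
x[2] = -3
x[3] = 2

x = [2, 3, -3, 2]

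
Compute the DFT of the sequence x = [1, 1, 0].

X[k] = Σ(n=0 to 2) x[n] · ω_3^(nk)
where ω_3 = e^(-2πi/3)

Computing each X[k]:
X[0] = 2
X[1] = 0.5000-0.8660i
X[2] = 0.5000+0.8660i

X = [2, 0.5000-0.8660i, 0.5000+0.8660i]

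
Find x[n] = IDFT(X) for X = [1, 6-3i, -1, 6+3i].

x[n] = (1/4) Σ(k=0 to 3) X[k] · e^(2πikn/4)

Computing each x[n]:
x[0] = 3
x[1] = 2
x[2] = -3
x[3] = -1

x = [3, 2, -3, -1]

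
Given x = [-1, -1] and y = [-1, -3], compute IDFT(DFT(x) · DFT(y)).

(x ⊛ y)[n] = Σ(m=0 to 1) x[m] · y[(n-m) mod 2]

Computing each output sample:
(x ⊛ y)[0] = 4
(x ⊛ y)[1] = 4

x ⊛ y = [4, 4]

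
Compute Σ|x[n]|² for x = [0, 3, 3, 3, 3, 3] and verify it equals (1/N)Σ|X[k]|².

Time domain:
Σ|x[n]|² = |0|² + |3|² + |3|² + |3|² + |3|² + |3|² = 45.0000

Frequency domain:
(1/6)Σ|X[k]|² = (1/6)(|15|² + |-3|² + |-3|² + |-3|² + |-3|² + |-3|²) = (1/6)·270.0000 = 45.0000

Both sides agree, confirming Parseval's theorem.

Σ|x[n]|² = (1/N)Σ|X[k]|² = 45.0000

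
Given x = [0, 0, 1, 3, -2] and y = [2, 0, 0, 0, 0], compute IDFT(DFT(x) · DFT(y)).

(x ⊛ y)[n] = Σ(m=0 to 4) x[m] · y[(n-m) mod 5]

Computing each output sample:
(x ⊛ y)[0] = 0
(x ⊛ y)[1] = 0
(x ⊛ y)[2] = 2
(x ⊛ y)[3] = 6
(x ⊛ y)[4] = -4

x ⊛ y = [0, 0, 2, 6, -4]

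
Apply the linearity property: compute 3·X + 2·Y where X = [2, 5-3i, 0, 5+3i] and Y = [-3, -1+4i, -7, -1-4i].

By linearity: DFT(3x + 2y) = 3·DFT(x) + 2·DFT(y)
= 3·[2, 5-3i, 0, 5+3i] + 2·[-3, -1+4i, -7, -1-4i]

Computing element-wise:
Z[0] = 3·(2) + 2·(-3) = 0
Z[1] = 3·(5-3i) + 2·(-1+4i) = 13-1i
Z[2] = 3·(0) + 2·(-7) = -14
Z[3] = 3·(5+3i) + 2·(-1-4i) = 13+1i

DFT(3x + 2y) = 3·X + 2·Y = [0, 13-1i, -14, 13+1i]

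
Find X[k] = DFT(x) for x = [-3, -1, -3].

X[k] = Σ(n=0 to 2) x[n] · ω_3^(nk)
where ω_3 = e^(-2πi/3)

Computing each X[k]:
X[0] = -7
X[1] = -1.0000-1.7321i
X[2] = -1.0000+1.7321i

X = [-7, -1.0000-1.7321i, -1.0000+1.7321i]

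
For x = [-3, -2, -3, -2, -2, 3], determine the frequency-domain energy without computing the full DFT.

Parseval: Σ|x[n]|² = (1/N)Σ|X[k]|², so Σ|X[k]|² = N·Σ|x[n]|² = 6·39.0000

Σ|X[k]|² = N·Σ|x[n]|² = 6·39.0000 = 234.0000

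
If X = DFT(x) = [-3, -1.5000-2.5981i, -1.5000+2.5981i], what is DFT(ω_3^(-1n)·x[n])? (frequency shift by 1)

Modulation property: DFT(ω_3^(-1n)·x[n]) = X[(k-1) mod 3], so circularly shift X by 1 positions.

X[k-1] = [-1.5000+2.5981i, -3, -1.5000-2.5981i]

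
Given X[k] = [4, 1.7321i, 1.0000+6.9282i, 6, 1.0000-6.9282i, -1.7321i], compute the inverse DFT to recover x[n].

x[n] = (1/6) Σ(k=0 to 5) X[k] · e^(2πikn/6)

Computing each x[n]:
x[0] = 2
x[1] = -3
x[2] = 3
x[3] = 0
x[4] = 0
x[5] = 2

x = [2, -3, 3, 0, 0, 2]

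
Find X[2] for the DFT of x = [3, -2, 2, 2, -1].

X[2] = Σ(n=0 to 4) x[n] · ω_5^(2n) where ω_5 = e^(-2πi/5)
= (3)·ω_5^0 + (-2)·ω_5^2 + (2)·ω_5^4 + (2)·ω_5^6 + (-1)·ω_5^8

X[2] = 6.6631+0.5878i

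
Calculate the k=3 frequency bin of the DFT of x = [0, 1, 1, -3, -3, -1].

X[3] = Σ(n=0 to 5) x[n] · ω_6^(3n) where ω_6 = e^(-2πi/6)
= (0)·ω_6^0 + (1)·ω_6^3 + (1)·ω_6^6 + (-3)·ω_6^9 + (-3)·ω_6^12 + (-1)·ω_6^15

X[3] = 1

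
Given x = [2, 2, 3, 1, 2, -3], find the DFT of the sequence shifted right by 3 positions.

Time shift by 3: X_shifted[k] = ω_6^(3k) · X[k]
Shifted x = [1, 2, -3, 2, 2, 3]

DFT(x[n-3]) = [7, 2.0000+5.1962i, 1.0000-3.4641i, -7, 1.0000+3.4641i, 2.0000-5.1962i]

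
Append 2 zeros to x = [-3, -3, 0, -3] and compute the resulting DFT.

Original 4-point DFT: [-9, -3, 3, -3]
Zero-padded 6-point DFT provides frequency interpolation.

DFT_6([x, 0, ...]) = [-9, -1.5000+2.5981i, -4.5000+2.5981i, 3, -4.5000-2.5981i, -1.5000-2.5981i]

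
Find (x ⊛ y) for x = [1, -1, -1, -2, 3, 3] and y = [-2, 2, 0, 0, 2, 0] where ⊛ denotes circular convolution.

(x ⊛ y)[n] = Σ(m=0 to 5) x[m] · y[(n-m) mod 6]

Computing each output sample:
(x ⊛ y)[0] = 2
(x ⊛ y)[1] = 0
(x ⊛ y)[2] = 6
(x ⊛ y)[3] = 8
(x ⊛ y)[4] = -8
(x ⊛ y)[5] = -2

x ⊛ y = [2, 0, 6, 8, -8, -2]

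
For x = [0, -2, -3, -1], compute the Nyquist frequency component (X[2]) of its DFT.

X[2] = Σ(n=0 to 3) x[n] · ω_4^(2n) where ω_4 = e^(-2πi/4)
= (0)·ω_4^0 + (-2)·ω_4^2 + (-3)·ω_4^4 + (-1)·ω_4^6

X[2] = 0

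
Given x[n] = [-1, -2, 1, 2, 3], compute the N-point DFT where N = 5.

X[k] = Σ(n=0 to 4) x[n] · ω_5^(nk)
where ω_5 = e^(-2πi/5)

Computing each X[k]:
X[0] = 3
X[1] = -3.1180+5.3431i
X[2] = -0.8820+1.9879i
X[3] = -0.8820-1.9879i
X[4] = -3.1180-5.3431i

X = [3, -3.1180+5.3431i, -0.8820+1.9879i, -0.8820-1.9879i, -3.1180-5.3431i]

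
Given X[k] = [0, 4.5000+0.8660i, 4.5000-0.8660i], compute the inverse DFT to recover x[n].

x[n] = (1/3) Σ(k=0 to 2) X[k] · e^(2πikn/3)

Computing each x[n]:
x[0] = 3
x[1] = -2
x[2] = -1

x = [3, -2, -1]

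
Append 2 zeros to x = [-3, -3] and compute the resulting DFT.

Original 2-point DFT: [-6, 0]
Zero-padded 4-point DFT provides frequency interpolation.

DFT_4([x, 0, ...]) = [-6, -3+3i, 0, -3-3i]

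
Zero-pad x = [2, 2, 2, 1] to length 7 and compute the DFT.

Original 4-point DFT: [7, -1i, 1, 1i]
Zero-padded 7-point DFT provides frequency interpolation.

DFT_7([x, 0, ...]) = [7, 1.9010-3.9474i, 0.3765-0.3003i, 1.2225-0.2790i, 1.2225+0.2790i, 0.3765+0.3003i, 1.9010+3.9474i]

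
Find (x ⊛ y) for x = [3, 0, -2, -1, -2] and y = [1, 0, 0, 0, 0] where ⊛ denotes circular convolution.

(x ⊛ y)[n] = Σ(m=0 to 4) x[m] · y[(n-m) mod 5]

Computing each output sample:
(x ⊛ y)[0] = 3
(x ⊛ y)[1] = 0
(x ⊛ y)[2] = -2
(x ⊛ y)[3] = -1
(x ⊛ y)[4] = -2

x ⊛ y = [3, 0, -2, -1, -2]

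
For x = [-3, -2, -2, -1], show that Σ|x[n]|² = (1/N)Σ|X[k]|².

Time domain:
Σ|x[n]|² = |-3|² + |-2|² + |-2|² + |-1|² = 18.0000

Frequency domain:
(1/4)Σ|X[k]|² = (1/4)(|-8|² + |-1+1i|² + |-2|² + |-1-1i|²) = (1/4)·72.0000 = 18.0000

Both sides agree, confirming Parseval's theorem.

Σ|x[n]|² = (1/N)Σ|X[k]|² = 18.0000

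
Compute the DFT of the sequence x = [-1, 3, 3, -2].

X[k] = Σ(n=0 to 3) x[n] · ω_4^(nk)
where ω_4 = e^(-2πi/4)

Computing each X[k]:
X[0] = 3
X[1] = -4-5i
X[2] = 1
X[3] = -4+5i

X = [3, -4-5i, 1, -4+5i]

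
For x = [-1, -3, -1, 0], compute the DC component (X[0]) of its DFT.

X[0] = Σ(n=0 to 3) x[n] · ω_4^0 = Σ x[n]
= (-1) + (-3) + (-1) + (0)

X[0] = -5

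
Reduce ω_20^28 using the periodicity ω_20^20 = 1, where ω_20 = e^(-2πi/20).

Since ω_20^20 = 1, powers reduce modulo 20.
28 mod 20 = 8
So ω_20^28 = ω_20^8 = e^(-2πi·8/20)

ω_20^28 = ω_20^8 = -0.8090-0.5878i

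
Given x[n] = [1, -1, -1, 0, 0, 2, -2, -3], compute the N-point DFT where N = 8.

X[k] = Σ(n=0 to 7) x[n] · ω_8^(nk)
where ω_8 = e^(-2πi/8)

Computing each X[k]:
X[0] = -4
X[1] = -3.2426-1.0000i
X[2] = 4-4i
X[3] = 5.2426+1.0000i
X[4] = 0
X[5] = 5.2426-1.0000i
X[6] = 4+4i
X[7] = -3.2426+1.0000i

X = [-4, -3.2426-1.0000i, 4-4i, 5.2426+1.0000i, 0, 5.2426-1.0000i, 4+4i, -3.2426+1.0000i]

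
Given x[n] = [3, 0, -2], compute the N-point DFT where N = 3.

X[k] = Σ(n=0 to 2) x[n] · ω_3^(nk)
where ω_3 = e^(-2πi/3)

Computing each X[k]:
X[0] = 1
X[1] = 4.0000-1.7321i
X[2] = 4.0000+1.7321i

X = [1, 4.0000-1.7321i, 4.0000+1.7321i]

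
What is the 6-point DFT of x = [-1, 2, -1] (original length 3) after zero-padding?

Original 3-point DFT: [0, -1.5000-2.5981i, -1.5000+2.5981i]
Zero-padded 6-point DFT provides frequency interpolation.

DFT_6([x, 0, ...]) = [0, 0.5000-0.8660i, -1.5000-2.5981i, -4, -1.5000+2.5981i, 0.5000+0.8660i]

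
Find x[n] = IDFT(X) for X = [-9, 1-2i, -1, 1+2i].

x[n] = (1/4) Σ(k=0 to 3) X[k] · e^(2πikn/4)

Computing each x[n]:
x[0] = -2
x[1] = -1
x[2] = -3
x[3] = -3

x = [-2, -1, -3, -3]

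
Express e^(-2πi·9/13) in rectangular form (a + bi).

ω_13^9 = e^(-2πi·9/13)
= cos(-2π·9/13) + i·sin(-2π·9/13)
= cos(-18π/13) + i·sin(-18π/13)

ω_13^9 = cos(-18π/13) + i·sin(-18π/13) = -0.3546+0.9350i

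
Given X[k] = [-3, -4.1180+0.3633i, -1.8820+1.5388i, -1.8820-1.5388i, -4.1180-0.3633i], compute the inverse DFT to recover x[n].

x[n] = (1/5) Σ(k=0 to 4) X[k] · e^(2πikn/5)

Computing each x[n]:
x[0] = -3
x[1] = -1
x[2] = 1
x[3] = 0
x[4] = 0

x = [-3, -1, 1, 0, 0]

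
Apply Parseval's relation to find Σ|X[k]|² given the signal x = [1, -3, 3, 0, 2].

Parseval: Σ|x[n]|² = (1/N)Σ|X[k]|², so Σ|X[k]|² = N·Σ|x[n]|² = 5·23.0000

Σ|X[k]|² = N·Σ|x[n]|² = 5·23.0000 = 115.0000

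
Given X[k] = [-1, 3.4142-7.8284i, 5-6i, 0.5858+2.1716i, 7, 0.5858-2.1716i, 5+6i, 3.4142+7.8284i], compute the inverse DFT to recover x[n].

x[n] = (1/8) Σ(k=0 to 7) X[k] · e^(2πikn/8)

Computing each x[n]:
x[0] = 3
x[1] = 2
x[2] = 2
x[3] = -2
x[4] = 1
x[5] = -1
x[6] = -3
x[7] = -3

x = [3, 2, 2, -2, 1, -1, -3, -3]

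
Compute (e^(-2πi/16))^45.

Since ω_16^16 = 1, powers reduce modulo 16.
45 mod 16 = 13
So ω_16^45 = ω_16^13 = e^(-2πi·13/16)

ω_16^45 = ω_16^13 = 0.3827+0.9239i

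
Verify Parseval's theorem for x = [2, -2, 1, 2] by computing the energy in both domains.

Time domain:
Σ|x[n]|² = |2|² + |-2|² + |1|² + |2|² = 13.0000

Frequency domain:
(1/4)Σ|X[k]|² = (1/4)(|3|² + |1+4i|² + |3|² + |1-4i|²) = (1/4)·52.0000 = 13.0000

Both sides agree, confirming Parseval's theorem.

Σ|x[n]|² = (1/N)Σ|X[k]|² = 13.0000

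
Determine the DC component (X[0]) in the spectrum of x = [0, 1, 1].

X[0] = Σ(n=0 to 2) x[n] · ω_3^0 = Σ x[n]
= (0) + (1) + (1)

X[0] = 2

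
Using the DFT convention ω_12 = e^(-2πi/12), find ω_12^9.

ω_12^9 = e^(-2πi·9/12)
= cos(-2π·9/12) + i·sin(-2π·9/12)
= cos(-18π/12) + i·sin(-18π/12)

ω_12^9 = cos(-18π/12) + i·sin(-18π/12) = 1i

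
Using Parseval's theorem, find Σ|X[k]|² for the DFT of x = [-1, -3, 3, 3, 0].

Parseval: Σ|x[n]|² = (1/N)Σ|X[k]|², so Σ|X[k]|² = N·Σ|x[n]|² = 5·28.0000

Σ|X[k]|² = N·Σ|x[n]|² = 5·28.0000 = 140.0000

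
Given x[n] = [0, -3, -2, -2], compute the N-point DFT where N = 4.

X[k] = Σ(n=0 to 3) x[n] · ω_4^(nk)
where ω_4 = e^(-2πi/4)

Computing each X[k]:
X[0] = -7
X[1] = 2+1i
X[2] = 3
X[3] = 2-1i

X = [-7, 2+1i, 3, 2-1i]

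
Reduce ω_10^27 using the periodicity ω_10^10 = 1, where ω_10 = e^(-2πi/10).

Since ω_10^10 = 1, powers reduce modulo 10.
27 mod 10 = 7
So ω_10^27 = ω_10^7 = e^(-2πi·7/10)

ω_10^27 = ω_10^7 = -0.3090+0.9511i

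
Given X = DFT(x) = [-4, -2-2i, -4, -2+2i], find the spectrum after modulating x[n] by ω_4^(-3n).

Modulation property: DFT(ω_4^(-3n)·x[n]) = X[(k-3) mod 4], so circularly shift X by 3 positions.

X[k-3] = [-2-2i, -4, -2+2i, -4]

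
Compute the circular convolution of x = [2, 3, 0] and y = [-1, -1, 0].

(x ⊛ y)[n] = Σ(m=0 to 2) x[m] · y[(n-m) mod 3]

Computing each output sample:
(x ⊛ y)[0] = -2
(x ⊛ y)[1] = -5
(x ⊛ y)[2] = -3

x ⊛ y = [-2, -5, -3]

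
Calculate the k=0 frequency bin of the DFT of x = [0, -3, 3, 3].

X[0] = Σ(n=0 to 3) x[n] · ω_4^0 = Σ x[n]
= (0) + (-3) + (3) + (3)

X[0] = 3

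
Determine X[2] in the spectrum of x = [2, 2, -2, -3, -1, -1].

X[2] = Σ(n=0 to 5) x[n] · ω_6^(2n) where ω_6 = e^(-2πi/6)
= (2)·ω_6^0 + (2)·ω_6^2 + (-2)·ω_6^4 + (-3)·ω_6^6 + (-1)·ω_6^8 + (-1)·ω_6^10

X[2] = -3.4641i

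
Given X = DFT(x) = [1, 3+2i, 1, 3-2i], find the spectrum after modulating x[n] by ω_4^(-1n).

Modulation property: DFT(ω_4^(-1n)·x[n]) = X[(k-1) mod 4], so circularly shift X by 1 positions.

X[k-1] = [3-2i, 1, 3+2i, 1]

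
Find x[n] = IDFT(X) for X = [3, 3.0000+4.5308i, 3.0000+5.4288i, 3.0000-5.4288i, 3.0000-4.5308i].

x[n] = (1/5) Σ(k=0 to 4) X[k] · e^(2πikn/5)

Computing each x[n]:
x[0] = 3
x[1] = -3
x[2] = 1
x[3] = -1
x[4] = 3

x = [3, -3, 1, -1, 3]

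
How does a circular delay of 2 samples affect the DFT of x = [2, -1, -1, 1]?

Time shift by 2: X_shifted[k] = ω_4^(2k) · X[k]
Shifted x = [-1, 1, 2, -1]

DFT(x[n-2]) = [1, -3-2i, 1, -3+2i]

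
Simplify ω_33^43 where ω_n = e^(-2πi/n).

Since ω_33^33 = 1, powers reduce modulo 33.
43 mod 33 = 10
So ω_33^43 = ω_33^10 = e^(-2πi·10/33)

ω_33^43 = ω_33^10 = -0.3271-0.9450i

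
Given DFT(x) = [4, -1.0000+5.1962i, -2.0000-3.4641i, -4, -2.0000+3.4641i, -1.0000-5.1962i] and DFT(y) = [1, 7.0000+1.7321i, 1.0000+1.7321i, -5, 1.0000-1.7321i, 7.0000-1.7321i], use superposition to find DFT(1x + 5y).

By linearity: DFT(1x + 5y) = 1·DFT(x) + 5·DFT(y)
= 1·[4, -1.0000+5.1962i, -2.0000-3.4641i, -4, -2.0000+3.4641i, -1.0000-5.1962i] + 5·[1, 7.0000+1.7321i, 1.0000+1.7321i, -5, 1.0000-1.7321i, 7.0000-1.7321i]

Computing element-wise:
Z[0] = 1·(4) + 5·(1) = 9
Z[1] = 1·(-1.0000+5.1962i) + 5·(7.0000+1.7321i) = 34.0000+13.8567i
Z[2] = 1·(-2.0000-3.4641i) + 5·(1.0000+1.7321i) = 3.0000+5.1964i
Z[3] = 1·(-4) + 5·(-5) = -29
Z[4] = 1·(-2.0000+3.4641i) + 5·(1.0000-1.7321i) = 3.0000-5.1964i
Z[5] = 1·(-1.0000-5.1962i) + 5·(7.0000-1.7321i) = 34.0000-13.8567i

DFT(1x + 5y) = 1·X + 5·Y = [9, 34.0000+13.8567i, 3.0000+5.1964i, -29, 3.0000-5.1964i, 34.0000-13.8567i]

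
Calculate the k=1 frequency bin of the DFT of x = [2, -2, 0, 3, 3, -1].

X[1] = Σ(n=0 to 5) x[n] · ω_6^(1n) where ω_6 = e^(-2πi/6)
= (2)·ω_6^0 + (-2)·ω_6^1 + (0)·ω_6^2 + (3)·ω_6^3 + (3)·ω_6^4 + (-1)·ω_6^5

X[1] = -4.0000+3.4641i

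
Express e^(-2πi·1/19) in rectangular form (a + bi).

ω_19^1 = e^(-2πi·1/19)
= cos(-2π·1/19) + i·sin(-2π·1/19)
= cos(-2π/19) + i·sin(-2π/19)

ω_19^1 = cos(-2π/19) + i·sin(-2π/19) = 0.9458-0.3247i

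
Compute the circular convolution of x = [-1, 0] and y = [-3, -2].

(x ⊛ y)[n] = Σ(m=0 to 1) x[m] · y[(n-m) mod 2]

Computing each output sample:
(x ⊛ y)[0] = 3
(x ⊛ y)[1] = 2

x ⊛ y = [3, 2]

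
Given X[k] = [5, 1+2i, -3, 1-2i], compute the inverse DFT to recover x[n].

x[n] = (1/4) Σ(k=0 to 3) X[k] · e^(2πikn/4)

Computing each x[n]:
x[0] = 1
x[1] = 1
x[2] = 0
x[3] = 3

x = [1, 1, 0, 3]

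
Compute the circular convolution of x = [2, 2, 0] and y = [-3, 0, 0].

(x ⊛ y)[n] = Σ(m=0 to 2) x[m] · y[(n-m) mod 3]

Computing each output sample:
(x ⊛ y)[0] = -6
(x ⊛ y)[1] = -6
(x ⊛ y)[2] = 0

x ⊛ y = [-6, -6, 0]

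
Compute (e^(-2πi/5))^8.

Since ω_5^5 = 1, powers reduce modulo 5.
8 mod 5 = 3
So ω_5^8 = ω_5^3 = e^(-2πi·3/5)

ω_5^8 = ω_5^3 = -0.8090+0.5878i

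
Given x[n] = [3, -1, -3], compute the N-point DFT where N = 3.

X[k] = Σ(n=0 to 2) x[n] · ω_3^(nk)
where ω_3 = e^(-2πi/3)

Computing each X[k]:
X[0] = -1
X[1] = 5.0000-1.7321i
X[2] = 5.0000+1.7321i

X = [-1, 5.0000-1.7321i, 5.0000+1.7321i]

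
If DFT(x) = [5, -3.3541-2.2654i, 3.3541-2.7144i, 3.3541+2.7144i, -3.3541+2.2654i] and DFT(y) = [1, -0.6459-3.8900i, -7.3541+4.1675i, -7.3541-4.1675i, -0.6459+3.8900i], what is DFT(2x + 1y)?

By linearity: DFT(2x + 1y) = 2·DFT(x) + 1·DFT(y)
= 2·[5, -3.3541-2.2654i, 3.3541-2.7144i, 3.3541+2.7144i, -3.3541+2.2654i] + 1·[1, -0.6459-3.8900i, -7.3541+4.1675i, -7.3541-4.1675i, -0.6459+3.8900i]

Computing element-wise:
Z[0] = 2·(5) + 1·(1) = 11
Z[1] = 2·(-3.3541-2.2654i) + 1·(-0.6459-3.8900i) = -7.3541-8.4208i
Z[2] = 2·(3.3541-2.7144i) + 1·(-7.3541+4.1675i) = -0.6459-1.2613i
Z[3] = 2·(3.3541+2.7144i) + 1·(-7.3541-4.1675i) = -0.6459+1.2613i
Z[4] = 2·(-3.3541+2.2654i) + 1·(-0.6459+3.8900i) = -7.3541+8.4208i

DFT(2x + 1y) = 2·X + 1·Y = [11, -7.3541-8.4208i, -0.6459-1.2613i, -0.6459+1.2613i, -7.3541+8.4208i]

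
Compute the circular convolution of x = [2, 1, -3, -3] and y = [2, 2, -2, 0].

(x ⊛ y)[n] = Σ(m=0 to 3) x[m] · y[(n-m) mod 4]

Computing each output sample:
(x ⊛ y)[0] = 4
(x ⊛ y)[1] = 12
(x ⊛ y)[2] = -8
(x ⊛ y)[3] = -14

x ⊛ y = [4, 12, -8, -14]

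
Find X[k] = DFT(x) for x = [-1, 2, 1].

X[k] = Σ(n=0 to 2) x[n] · ω_3^(nk)
where ω_3 = e^(-2πi/3)

Computing each X[k]:
X[0] = 2
X[1] = -2.5000-0.8660i
X[2] = -2.5000+0.8660i

X = [2, -2.5000-0.8660i, -2.5000+0.8660i]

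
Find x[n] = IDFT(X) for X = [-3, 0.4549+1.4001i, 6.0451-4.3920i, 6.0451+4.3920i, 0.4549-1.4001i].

x[n] = (1/5) Σ(k=0 to 4) X[k] · e^(2πikn/5)

Computing each x[n]:
x[0] = 2
x[1] = -2
x[2] = -2
x[3] = 2
x[4] = -3

x = [2, -2, -2, 2, -3]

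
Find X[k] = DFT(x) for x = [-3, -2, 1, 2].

X[k] = Σ(n=0 to 3) x[n] · ω_4^(nk)
where ω_4 = e^(-2πi/4)

Computing each X[k]:
X[0] = -2
X[1] = -4+4i
X[2] = -2
X[3] = -4-4i

X = [-2, -4+4i, -2, -4-4i]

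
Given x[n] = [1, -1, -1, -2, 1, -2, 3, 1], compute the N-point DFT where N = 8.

X[k] = Σ(n=0 to 7) x[n] · ω_8^(nk)
where ω_8 = e^(-2πi/8)

Computing each X[k]:
X[0] = 0
X[1] = 2.8284+5.4142i
X[2] = 2i
X[3] = -2.8284-2.5858i
X[4] = 8
X[5] = -2.8284+2.5858i
X[6] = -2i
X[7] = 2.8284-5.4142i

X = [0, 2.8284+5.4142i, 2i, -2.8284-2.5858i, 8, -2.8284+2.5858i, -2i, 2.8284-5.4142i]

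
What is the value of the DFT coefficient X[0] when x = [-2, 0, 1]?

X[0] = Σ(n=0 to 2) x[n] · ω_3^0 = Σ x[n]
= (-2) + (0) + (1)

X[0] = -1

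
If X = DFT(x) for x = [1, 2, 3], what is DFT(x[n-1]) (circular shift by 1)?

Time shift by 1: X_shifted[k] = ω_3^(1k) · X[k]
Shifted x = [3, 1, 2]

DFT(x[n-1]) = [6, 1.5000+0.8660i, 1.5000-0.8660i]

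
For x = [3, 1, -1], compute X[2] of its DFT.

X[2] = Σ(n=0 to 2) x[n] · ω_3^(2n) where ω_3 = e^(-2πi/3)
= (3)·ω_3^0 + (1)·ω_3^2 + (-1)·ω_3^4

X[2] = 3.0000+1.7321i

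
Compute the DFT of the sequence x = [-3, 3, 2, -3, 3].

X[k] = Σ(n=0 to 4) x[n] · ω_5^(nk)
where ω_5 = e^(-2πi/5)

Computing each X[k]:
X[0] = 2
X[1] = -0.3369-2.9389i
X[2] = -8.1631+4.7553i
X[3] = -8.1631-4.7553i
X[4] = -0.3369+2.9389i

X = [2, -0.3369-2.9389i, -8.1631+4.7553i, -8.1631-4.7553i, -0.3369+2.9389i]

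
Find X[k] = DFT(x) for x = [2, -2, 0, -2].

X[k] = Σ(n=0 to 3) x[n] · ω_4^(nk)
where ω_4 = e^(-2πi/4)

Computing each X[k]:
X[0] = -2
X[1] = 2
X[2] = 6
X[3] = 2

X = [-2, 2, 6, 2]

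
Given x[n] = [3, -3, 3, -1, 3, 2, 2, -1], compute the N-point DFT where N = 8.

X[k] = Σ(n=0 to 7) x[n] · ω_8^(nk)
where ω_8 = e^(-2πi/8)

Computing each X[k]:
X[0] = 8
X[1] = -3.5355+2.5355i
X[2] = 1-1i
X[3] = 3.5355+4.5355i
X[4] = 14
X[5] = 3.5355-4.5355i
X[6] = 1+1i
X[7] = -3.5355-2.5355i

X = [8, -3.5355+2.5355i, 1-1i, 3.5355+4.5355i, 14, 3.5355-4.5355i, 1+1i, -3.5355-2.5355i]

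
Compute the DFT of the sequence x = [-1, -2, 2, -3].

X[k] = Σ(n=0 to 3) x[n] · ω_4^(nk)
where ω_4 = e^(-2πi/4)

Computing each X[k]:
X[0] = -4
X[1] = -3-1i
X[2] = 6
X[3] = -3+1i

X = [-4, -3-1i, 6, -3+1i]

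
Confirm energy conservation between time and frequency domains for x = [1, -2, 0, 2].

Time domain:
Σ|x[n]|² = |1|² + |-2|² + |0|² + |2|² = 9.0000

Frequency domain:
(1/4)Σ|X[k]|² = (1/4)(|1|² + |1+4i|² + |1|² + |1-4i|²) = (1/4)·36.0000 = 9.0000

Both sides agree, confirming Parseval's theorem.

Σ|x[n]|² = (1/N)Σ|X[k]|² = 9.0000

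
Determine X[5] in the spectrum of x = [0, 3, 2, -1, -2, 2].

X[5] = Σ(n=0 to 5) x[n] · ω_6^(5n) where ω_6 = e^(-2πi/6)
= (0)·ω_6^0 + (3)·ω_6^5 + (2)·ω_6^10 + (-1)·ω_6^15 + (-2)·ω_6^20 + (2)·ω_6^25

X[5] = 3.5000+4.3301i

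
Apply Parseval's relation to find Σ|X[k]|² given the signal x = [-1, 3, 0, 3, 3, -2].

Parseval: Σ|x[n]|² = (1/N)Σ|X[k]|², so Σ|X[k]|² = N·Σ|x[n]|² = 6·32.0000

Σ|X[k]|² = N·Σ|x[n]|² = 6·32.0000 = 192.0000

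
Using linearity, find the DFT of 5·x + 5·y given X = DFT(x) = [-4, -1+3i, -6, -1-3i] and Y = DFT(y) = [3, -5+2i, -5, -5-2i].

By linearity: DFT(5x + 5y) = 5·DFT(x) + 5·DFT(y)
= 5·[-4, -1+3i, -6, -1-3i] + 5·[3, -5+2i, -5, -5-2i]

Computing element-wise:
Z[0] = 5·(-4) + 5·(3) = -5
Z[1] = 5·(-1+3i) + 5·(-5+2i) = -30+25i
Z[2] = 5·(-6) + 5·(-5) = -55
Z[3] = 5·(-1-3i) + 5·(-5-2i) = -30-25i

DFT(5x + 5y) = 5·X + 5·Y = [-5, -30+25i, -55, -30-25i]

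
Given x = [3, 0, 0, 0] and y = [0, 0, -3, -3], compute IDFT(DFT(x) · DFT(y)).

(x ⊛ y)[n] = Σ(m=0 to 3) x[m] · y[(n-m) mod 4]

Computing each output sample:
(x ⊛ y)[0] = 0
(x ⊛ y)[1] = 0
(x ⊛ y)[2] = -9
(x ⊛ y)[3] = -9

x ⊛ y = [0, 0, -9, -9]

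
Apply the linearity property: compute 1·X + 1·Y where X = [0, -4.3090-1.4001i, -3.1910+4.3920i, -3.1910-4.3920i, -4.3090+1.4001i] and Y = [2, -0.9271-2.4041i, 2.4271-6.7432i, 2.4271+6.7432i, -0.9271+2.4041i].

By linearity: DFT(1x + 1y) = 1·DFT(x) + 1·DFT(y)
= 1·[0, -4.3090-1.4001i, -3.1910+4.3920i, -3.1910-4.3920i, -4.3090+1.4001i] + 1·[2, -0.9271-2.4041i, 2.4271-6.7432i, 2.4271+6.7432i, -0.9271+2.4041i]

Computing element-wise:
Z[0] = 1·(0) + 1·(2) = 2
Z[1] = 1·(-4.3090-1.4001i) + 1·(-0.9271-2.4041i) = -5.2361-3.8042i
Z[2] = 1·(-3.1910+4.3920i) + 1·(2.4271-6.7432i) = -0.7639-2.3512i
Z[3] = 1·(-3.1910-4.3920i) + 1·(2.4271+6.7432i) = -0.7639+2.3512i
Z[4] = 1·(-4.3090+1.4001i) + 1·(-0.9271+2.4041i) = -5.2361+3.8042i

DFT(1x + 1y) = 1·X + 1·Y = [2, -5.2361-3.8042i, -0.7639-2.3512i, -0.7639+2.3512i, -5.2361+3.8042i]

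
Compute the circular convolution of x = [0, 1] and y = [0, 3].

(x ⊛ y)[n] = Σ(m=0 to 1) x[m] · y[(n-m) mod 2]

Computing each output sample:
(x ⊛ y)[0] = 3
(x ⊛ y)[1] = 0

x ⊛ y = [3, 0]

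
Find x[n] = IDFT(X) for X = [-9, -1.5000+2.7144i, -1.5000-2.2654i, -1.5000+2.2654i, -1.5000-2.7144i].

x[n] = (1/5) Σ(k=0 to 4) X[k] · e^(2πikn/5)

Computing each x[n]:
x[0] = -3
x[1] = -2
x[2] = -3
x[3] = 0
x[4] = -1

x = [-3, -2, -3, 0, -1]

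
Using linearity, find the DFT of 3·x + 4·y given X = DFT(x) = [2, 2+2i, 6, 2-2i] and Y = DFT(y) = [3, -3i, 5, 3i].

By linearity: DFT(3x + 4y) = 3·DFT(x) + 4·DFT(y)
= 3·[2, 2+2i, 6, 2-2i] + 4·[3, -3i, 5, 3i]

Computing element-wise:
Z[0] = 3·(2) + 4·(3) = 18
Z[1] = 3·(2+2i) + 4·(-3i) = 6-6i
Z[2] = 3·(6) + 4·(5) = 38
Z[3] = 3·(2-2i) + 4·(3i) = 6+6i

DFT(3x + 4y) = 3·X + 4·Y = [18, 6-6i, 38, 6+6i]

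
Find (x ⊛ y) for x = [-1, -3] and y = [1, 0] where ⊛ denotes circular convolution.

(x ⊛ y)[n] = Σ(m=0 to 1) x[m] · y[(n-m) mod 2]

Computing each output sample:
(x ⊛ y)[0] = -1
(x ⊛ y)[1] = -3

x ⊛ y = [-1, -3]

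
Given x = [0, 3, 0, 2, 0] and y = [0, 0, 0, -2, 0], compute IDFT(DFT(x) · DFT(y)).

(x ⊛ y)[n] = Σ(m=0 to 4) x[m] · y[(n-m) mod 5]

Computing each output sample:
(x ⊛ y)[0] = 0
(x ⊛ y)[1] = -4
(x ⊛ y)[2] = 0
(x ⊛ y)[3] = 0
(x ⊛ y)[4] = -6

x ⊛ y = [0, -4, 0, 0, -6]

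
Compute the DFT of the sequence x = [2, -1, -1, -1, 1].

X[k] = Σ(n=0 to 4) x[n] · ω_5^(nk)
where ω_5 = e^(-2πi/5)

Computing each X[k]:
X[0] = 0
X[1] = 3.6180+1.9021i
X[2] = 1.3820+1.1756i
X[3] = 1.3820-1.1756i
X[4] = 3.6180-1.9021i

X = [0, 3.6180+1.9021i, 1.3820+1.1756i, 1.3820-1.1756i, 3.6180-1.9021i]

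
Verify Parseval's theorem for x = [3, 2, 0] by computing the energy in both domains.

Time domain:
Σ|x[n]|² = |3|² + |2|² + |0|² = 13.0000

Frequency domain:
(1/3)Σ|X[k]|² = (1/3)(|5|² + |2.0000-1.7321i|² + |2.0000+1.7321i|²) = (1/3)·39.0000 = 13.0000

Both sides agree, confirming Parseval's theorem.

Σ|x[n]|² = (1/N)Σ|X[k]|² = 13.0000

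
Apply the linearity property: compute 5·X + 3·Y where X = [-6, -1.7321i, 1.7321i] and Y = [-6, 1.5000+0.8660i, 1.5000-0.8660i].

By linearity: DFT(5x + 3y) = 5·DFT(x) + 3·DFT(y)
= 5·[-6, -1.7321i, 1.7321i] + 3·[-6, 1.5000+0.8660i, 1.5000-0.8660i]

Computing element-wise:
Z[0] = 5·(-6) + 3·(-6) = -48
Z[1] = 5·(-1.7321i) + 3·(1.5000+0.8660i) = 4.5000-6.0625i
Z[2] = 5·(1.7321i) + 3·(1.5000-0.8660i) = 4.5000+6.0625i

DFT(5x + 3y) = 5·X + 3·Y = [-48, 4.5000-6.0625i, 4.5000+6.0625i]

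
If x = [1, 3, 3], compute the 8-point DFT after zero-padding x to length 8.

Original 3-point DFT: [7, -2, -2]
Zero-padded 8-point DFT provides frequency interpolation.

DFT_8([x, 0, ...]) = [7, 3.1213-5.1213i, -2-3i, -1.1213+0.8787i, 1, -1.1213-0.8787i, -2+3i, 3.1213+5.1213i]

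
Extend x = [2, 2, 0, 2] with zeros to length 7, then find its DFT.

Original 4-point DFT: [6, 2, -2, 2]
Zero-padded 7-point DFT provides frequency interpolation.

DFT_7([x, 0, ...]) = [6, 1.4450-2.4314i, 2.8019-0.3862i, -0.2470-2.8176i, -0.2470+2.8176i, 2.8019+0.3862i, 1.4450+2.4314i]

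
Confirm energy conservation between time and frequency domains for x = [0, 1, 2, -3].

Time domain:
Σ|x[n]|² = |0|² + |1|² + |2|² + |-3|² = 14.0000

Frequency domain:
(1/4)Σ|X[k]|² = (1/4)(|0|² + |-2-4i|² + |4|² + |-2+4i|²) = (1/4)·56.0000 = 14.0000

Both sides agree, confirming Parseval's theorem.

Σ|x[n]|² = (1/N)Σ|X[k]|² = 14.0000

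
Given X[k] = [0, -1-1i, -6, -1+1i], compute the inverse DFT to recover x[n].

x[n] = (1/4) Σ(k=0 to 3) X[k] · e^(2πikn/4)

Computing each x[n]:
x[0] = -2
x[1] = 2
x[2] = -1
x[3] = 1

x = [-2, 2, -1, 1]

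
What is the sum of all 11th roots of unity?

Sum of all nth roots of unity equals 0 for n > 1 (geometric series with r ≠ 1).

0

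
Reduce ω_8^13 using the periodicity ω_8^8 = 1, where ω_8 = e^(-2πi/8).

Since ω_8^8 = 1, powers reduce modulo 8.
13 mod 8 = 5
So ω_8^13 = ω_8^5 = e^(-2πi·5/8)

ω_8^13 = ω_8^5 = -0.7071+0.7071i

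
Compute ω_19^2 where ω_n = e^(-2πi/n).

ω_19^2 = e^(-2πi·2/19)
= cos(-2π·2/19) + i·sin(-2π·2/19)
= cos(-4π/19) + i·sin(-4π/19)

ω_19^2 = cos(-4π/19) + i·sin(-4π/19) = 0.7891-0.6142i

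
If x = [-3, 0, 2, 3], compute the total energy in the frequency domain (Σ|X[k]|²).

Parseval: Σ|x[n]|² = (1/N)Σ|X[k]|², so Σ|X[k]|² = N·Σ|x[n]|² = 4·22.0000

Σ|X[k]|² = N·Σ|x[n]|² = 4·22.0000 = 88.0000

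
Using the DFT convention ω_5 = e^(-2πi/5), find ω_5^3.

ω_5^3 = e^(-2πi·3/5)
= cos(-2π·3/5) + i·sin(-2π·3/5)
= cos(-6π/5) + i·sin(-6π/5)

ω_5^3 = cos(-6π/5) + i·sin(-6π/5) = -0.8090+0.5878i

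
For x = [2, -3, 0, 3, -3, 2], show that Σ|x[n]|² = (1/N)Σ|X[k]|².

Time domain:
Σ|x[n]|² = |2|² + |-3|² + |0|² + |3|² + |-3|² + |2|² = 35.0000

Frequency domain:
(1/6)Σ|X[k]|² = (1/6)(|1|² + |1.7321i|² + |7.0000+6.9282i|² + |-3|² + |7.0000-6.9282i|² + |-1.7321i|²) = (1/6)·210.0000 = 35.0000

Both sides agree, confirming Parseval's theorem.

Σ|x[n]|² = (1/N)Σ|X[k]|² = 35.0000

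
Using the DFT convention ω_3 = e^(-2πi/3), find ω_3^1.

ω_3^1 = e^(-2πi·1/3)
= cos(-2π·1/3) + i·sin(-2π·1/3)
= cos(-2π/3) + i·sin(-2π/3)

ω_3^1 = cos(-2π/3) + i·sin(-2π/3) = -0.5000-0.8660i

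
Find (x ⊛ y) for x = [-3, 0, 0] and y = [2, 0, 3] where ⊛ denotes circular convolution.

(x ⊛ y)[n] = Σ(m=0 to 2) x[m] · y[(n-m) mod 3]

Computing each output sample:
(x ⊛ y)[0] = -6
(x ⊛ y)[1] = 0
(x ⊛ y)[2] = -9

x ⊛ y = [-6, 0, -9]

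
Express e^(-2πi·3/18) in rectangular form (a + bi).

ω_18^3 = e^(-2πi·3/18)
= cos(-2π·3/18) + i·sin(-2π·3/18)
= cos(-6π/18) + i·sin(-6π/18)

ω_18^3 = cos(-6π/18) + i·sin(-6π/18) = 0.5000-0.8660i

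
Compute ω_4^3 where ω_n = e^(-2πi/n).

ω_4^3 = e^(-2πi·3/4)
= cos(-2π·3/4) + i·sin(-2π·3/4)
= cos(-6π/4) + i·sin(-6π/4)

ω_4^3 = cos(-6π/4) + i·sin(-6π/4) = 1i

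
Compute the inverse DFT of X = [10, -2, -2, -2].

x[n] = (1/4) Σ(k=0 to 3) X[k] · e^(2πikn/4)

Computing each x[n]:
x[0] = 1
x[1] = 3
x[2] = 3
x[3] = 3

x = [1, 3, 3, 3]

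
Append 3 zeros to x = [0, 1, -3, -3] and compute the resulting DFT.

Original 4-point DFT: [-5, 3-4i, -1, 3+4i]
Zero-padded 7-point DFT provides frequency interpolation.

DFT_7([x, 0, ...]) = [-5, 3.9940+3.4446i, 0.6099-4.6221i, -2.1039+0.1454i, -2.1039-0.1454i, 0.6099+4.6221i, 3.9940-3.4446i]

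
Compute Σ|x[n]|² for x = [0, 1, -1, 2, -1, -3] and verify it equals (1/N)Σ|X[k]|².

Time domain:
Σ|x[n]|² = |0|² + |1|² + |-1|² + |2|² + |-1|² + |-3|² = 16.0000

Frequency domain:
(1/6)Σ|X[k]|² = (1/6)(|-2|² + |-2.0000-3.4641i|² + |4.0000-3.4641i|² + |-2|² + |4.0000+3.4641i|² + |-2.0000+3.4641i|²) = (1/6)·96.0000 = 16.0000

Both sides agree, confirming Parseval's theorem.

Σ|x[n]|² = (1/N)Σ|X[k]|² = 16.0000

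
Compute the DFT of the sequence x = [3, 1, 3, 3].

X[k] = Σ(n=0 to 3) x[n] · ω_4^(nk)
where ω_4 = e^(-2πi/4)

Computing each X[k]:
X[0] = 10
X[1] = 2i
X[2] = 2
X[3] = -2i

X = [10, 2i, 2, -2i]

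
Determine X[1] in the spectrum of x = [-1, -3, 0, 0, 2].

X[1] = Σ(n=0 to 4) x[n] · ω_5^(1n) where ω_5 = e^(-2πi/5)
= (-1)·ω_5^0 + (-3)·ω_5^1 + (0)·ω_5^2 + (0)·ω_5^3 + (2)·ω_5^4

X[1] = -1.3090+4.7553i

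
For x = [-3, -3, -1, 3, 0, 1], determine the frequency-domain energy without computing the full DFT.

Parseval: Σ|x[n]|² = (1/N)Σ|X[k]|², so Σ|X[k]|² = N·Σ|x[n]|² = 6·29.0000

Σ|X[k]|² = N·Σ|x[n]|² = 6·29.0000 = 174.0000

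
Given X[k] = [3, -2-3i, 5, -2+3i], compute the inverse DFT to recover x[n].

x[n] = (1/4) Σ(k=0 to 3) X[k] · e^(2πikn/4)

Computing each x[n]:
x[0] = 1
x[1] = 1
x[2] = 3
x[3] = -2

x = [1, 1, 3, -2]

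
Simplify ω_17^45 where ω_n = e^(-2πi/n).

Since ω_17^17 = 1, powers reduce modulo 17.
45 mod 17 = 11
So ω_17^45 = ω_17^11 = e^(-2πi·11/17)

ω_17^45 = ω_17^11 = -0.6026+0.7980i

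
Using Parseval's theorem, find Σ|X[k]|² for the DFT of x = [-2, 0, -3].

Parseval: Σ|x[n]|² = (1/N)Σ|X[k]|², so Σ|X[k]|² = N·Σ|x[n]|² = 3·13.0000

Σ|X[k]|² = N·Σ|x[n]|² = 3·13.0000 = 39.0000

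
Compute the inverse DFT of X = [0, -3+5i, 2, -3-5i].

x[n] = (1/4) Σ(k=0 to 3) X[k] · e^(2πikn/4)

Computing each x[n]:
x[0] = -1
x[1] = -3
x[2] = 2
x[3] = 2

x = [-1, -3, 2, 2]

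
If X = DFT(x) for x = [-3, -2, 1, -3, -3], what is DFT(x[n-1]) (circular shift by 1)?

Time shift by 1: X_shifted[k] = ω_5^(1k) · X[k]
Shifted x = [-3, -3, -2, 1, -3]

DFT(x[n-1]) = [-10, -4.0451+1.7634i, 1.5451-2.8532i, 1.5451+2.8532i, -4.0451-1.7634i]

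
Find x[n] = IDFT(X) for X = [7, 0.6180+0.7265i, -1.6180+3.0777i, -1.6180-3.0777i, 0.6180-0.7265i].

x[n] = (1/5) Σ(k=0 to 4) X[k] · e^(2πikn/5)

Computing each x[n]:
x[0] = 1
x[1] = 1
x[2] = 2
x[3] = 0
x[4] = 3

x = [1, 1, 2, 0, 3]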